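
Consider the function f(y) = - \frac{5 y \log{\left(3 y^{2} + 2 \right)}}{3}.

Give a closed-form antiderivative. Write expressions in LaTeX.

An antiderivative is F(y) = - \frac{5 \left(3 y^{2} \log{\left(3 y^{2} + 2 \right)} - 3 y^{2} + 2 \log{\left(3 y^{2} + 2 \right)}\right)}{18}.

A candidate is checked by its d/dy: the result must match f(y).
Check: d/dy[- \frac{5 \left(3 y^{2} \log{\left(3 y^{2} + 2 \right)} - 3 y^{2} + 2 \log{\left(3 y^{2} + 2 \right)}\right)}{18}] = - \frac{5 y \log{\left(3 y^{2} + 2 \right)}}{3} = f(y).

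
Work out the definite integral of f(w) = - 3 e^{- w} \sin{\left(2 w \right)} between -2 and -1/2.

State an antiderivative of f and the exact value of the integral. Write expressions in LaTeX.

For F(w) to be correct the identity F'(w) - f(w) = 0 must hold.
F(w) = \frac{3 e^{- w} \sin{\left(2 w \right)}}{5} + \frac{6 e^{- w} \cos{\left(2 w \right)}}{5} is an antiderivative of f.
Check: d/dw[\frac{3 e^{- w} \sin{\left(2 w \right)}}{5} + \frac{6 e^{- w} \cos{\left(2 w \right)}}{5}] = - 3 e^{- w} \sin{\left(2 w \right)} = f(w).
F(-1/2) = - \frac{3 e^{\frac{1}{2}} \sin{\left(1 \right)}}{5} + \frac{6 e^{\frac{1}{2}} \cos{\left(1 \right)}}{5}; F(-2) = \frac{6 e^{2} \cos{\left(4 \right)}}{5} - \frac{3 e^{2} \sin{\left(4 \right)}}{5}.
Integral = F(-1/2) - F(-2) = \frac{3 e^{2} \sin{\left(4 \right)}}{5} - \frac{3 e^{\frac{1}{2}} \sin{\left(1 \right)}}{5} + \frac{6 e^{\frac{1}{2}} \cos{\left(1 \right)}}{5} - \frac{6 e^{2} \cos{\left(4 \right)}}{5}.

Antiderivative: F(w) = \frac{3 e^{- w} \sin{\left(2 w \right)}}{5} + \frac{6 e^{- w} \cos{\left(2 w \right)}}{5}; value = \frac{3 e^{2} \sin{\left(4 \right)}}{5} - \frac{3 e^{\frac{1}{2}} \sin{\left(1 \right)}}{5} + \frac{6 e^{\frac{1}{2}} \cos{\left(1 \right)}}{5} - \frac{6 e^{2} \cos{\left(4 \right)}}{5}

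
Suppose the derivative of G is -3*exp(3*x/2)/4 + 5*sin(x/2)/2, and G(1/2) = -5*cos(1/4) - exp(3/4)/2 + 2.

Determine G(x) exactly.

G(x) = -exp(3*x/2)/2 - 5*cos(x/2) + 2

The integrand splits into summands that can be handled one at a time.
A general antiderivative is -exp(3*x/2)/2 - 5*cos(x/2) + C.
The condition gives C = -5*cos(1/4) - exp(3/4)/2 + 2 - (-5*cos(1/4) - exp(3/4)/2) = 2.
So G(x) = -exp(3*x/2)/2 - 5*cos(x/2) + 2.
Check: d/dx[-exp(3*x/2)/2 - 5*cos(x/2) + 2] = -3*exp(3*x/2)/4 + 5*sin(x/2)/2 = G'(x).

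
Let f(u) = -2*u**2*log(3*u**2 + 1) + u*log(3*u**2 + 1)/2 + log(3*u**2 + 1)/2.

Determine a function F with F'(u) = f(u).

Integrate term by term and add the pieces.
Check: d/du[4*u**3/9 - u**2/4 - 13*u/9 + (-2*u**3/3 + u**2/4 + u/2)*log(3*u**2 + 1) + log(u**2 + 1/3)/12 + 13*sqrt(3)*atan(sqrt(3)*u)/27] = -2*u**2*log(3*u**2 + 1) + u*log(3*u**2 + 1)/2 + log(3*u**2 + 1)/2 = f(u).

An antiderivative is F(u) = 4*u**3/9 - u**2/4 - 13*u/9 + (-2*u**3/3 + u**2/4 + u/2)*log(3*u**2 + 1) + log(u**2 + 1/3)/12 + 13*sqrt(3)*atan(sqrt(3)*u)/27.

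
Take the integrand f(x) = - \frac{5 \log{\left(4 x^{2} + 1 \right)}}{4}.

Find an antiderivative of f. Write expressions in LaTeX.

Since d/dx undoes antidifferentiation here, F'(x) = f(x) is required of F(x).
Check: d/dx[- \frac{5 \left(x \log{\left(4 x^{2} + 1 \right)} - 2 x + \operatorname{atan}{\left(2 x \right)}\right)}{4}] = - \frac{5 \log{\left(4 x^{2} + 1 \right)}}{4} = f(x).

An antiderivative is F(x) = - \frac{5 \left(x \log{\left(4 x^{2} + 1 \right)} - 2 x + \operatorname{atan}{\left(2 x \right)}\right)}{4}.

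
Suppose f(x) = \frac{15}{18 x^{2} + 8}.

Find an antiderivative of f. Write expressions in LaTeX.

An antiderivative is F(x) = \frac{5 \operatorname{atan}{\left(\frac{3 x}{2} \right)}}{4}.

Check any antiderivative F(x) by computing F'(x) and comparing it with f(x).
Check: d/dx[\frac{5 \operatorname{atan}{\left(\frac{3 x}{2} \right)}}{4}] = \frac{15}{18 x^{2} + 8} = f(x).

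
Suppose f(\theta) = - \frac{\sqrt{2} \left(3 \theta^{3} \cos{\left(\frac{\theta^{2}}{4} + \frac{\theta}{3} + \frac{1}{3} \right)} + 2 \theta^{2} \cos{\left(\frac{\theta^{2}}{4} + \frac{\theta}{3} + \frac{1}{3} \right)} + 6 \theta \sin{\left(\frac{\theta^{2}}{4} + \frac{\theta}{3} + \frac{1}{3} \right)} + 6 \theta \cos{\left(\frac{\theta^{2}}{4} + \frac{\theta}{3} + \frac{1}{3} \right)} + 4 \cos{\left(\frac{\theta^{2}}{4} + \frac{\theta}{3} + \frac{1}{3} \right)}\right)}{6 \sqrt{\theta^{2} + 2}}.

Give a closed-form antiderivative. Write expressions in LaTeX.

f has the shape u'v + uv' for u = - \sqrt{2 \theta^{2} + 4} and v = \sin{\left(\frac{\theta^{2}}{4} + \frac{\theta}{3} + \frac{1}{3} \right)} — it is the derivative of the product u*v.
Check: d/d\theta[- \sqrt{2 \theta^{2} + 4} \sin{\left(\frac{\theta^{2}}{4} + \frac{\theta}{3} + \frac{1}{3} \right)}] = \frac{- 3 \sqrt{2} \theta^{3} \cos{\left(\frac{\theta^{2}}{4} + \frac{\theta}{3} + \frac{1}{3} \right)} - 2 \sqrt{2} \theta^{2} \cos{\left(\frac{\theta^{2}}{4} + \frac{\theta}{3} + \frac{1}{3} \right)} - 6 \sqrt{2} \theta \sin{\left(\frac{\theta^{2}}{4} + \frac{\theta}{3} + \frac{1}{3} \right)} - 6 \sqrt{2} \theta \cos{\left(\frac{\theta^{2}}{4} + \frac{\theta}{3} + \frac{1}{3} \right)} - 4 \sqrt{2} \cos{\left(\frac{\theta^{2}}{4} + \frac{\theta}{3} + \frac{1}{3} \right)}}{6 \sqrt{\theta^{2} + 2}}, which equals f(\theta).

An antiderivative is F(\theta) = - \sqrt{2 \theta^{2} + 4} \sin{\left(\frac{\theta^{2}}{4} + \frac{\theta}{3} + \frac{1}{3} \right)}.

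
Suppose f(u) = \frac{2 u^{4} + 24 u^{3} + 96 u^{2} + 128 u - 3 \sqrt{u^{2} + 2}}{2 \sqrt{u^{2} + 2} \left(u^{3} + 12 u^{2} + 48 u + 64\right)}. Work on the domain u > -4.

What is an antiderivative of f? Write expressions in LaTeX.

An antiderivative is F(u) = \frac{4 u^{2} \sqrt{u^{2} + 2} + 32 u \sqrt{u^{2} + 2} + 64 \sqrt{u^{2} + 2} + 3}{4 \left(u + 4\right)^{2}}.

A first test for any F(u): its u-derivative must equal f(u) identically.
Check: d/du[\frac{4 u^{2} \sqrt{u^{2} + 2} + 32 u \sqrt{u^{2} + 2} + 64 \sqrt{u^{2} + 2} + 3}{4 \left(u + 4\right)^{2}}] = \frac{2 u^{4} + 24 u^{3} + 96 u^{2} + 128 u - 3 \sqrt{u^{2} + 2}}{2 u^{3} \sqrt{u^{2} + 2} + 24 u^{2} \sqrt{u^{2} + 2} + 96 u \sqrt{u^{2} + 2} + 128 \sqrt{u^{2} + 2}}, which equals f(u).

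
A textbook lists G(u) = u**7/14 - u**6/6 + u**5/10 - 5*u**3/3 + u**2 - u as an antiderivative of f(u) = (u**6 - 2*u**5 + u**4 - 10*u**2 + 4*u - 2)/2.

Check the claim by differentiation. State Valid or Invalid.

d/du[G] = u**6/2 - u**5 + u**4/2 - 5*u**2 + 2*u - 1
This equals f(u) exactly, so the claim holds.

Valid - differentiating G returns exactly f.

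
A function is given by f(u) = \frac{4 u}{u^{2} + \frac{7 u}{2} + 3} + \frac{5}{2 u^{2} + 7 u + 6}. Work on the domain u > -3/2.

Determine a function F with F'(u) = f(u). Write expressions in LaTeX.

An antiderivative is F(u) = - 7 \log{\left(u + \frac{3}{2} \right)} + 11 \log{\left(u + 2 \right)}.

The denominator factors as \left(u + 2\right) \left(2 u + 3\right); partial fractions split f into directly integrable pieces: - \frac{14}{2 u + 3} + \frac{11}{u + 2}.
Check: d/du[- 7 \log{\left(u + \frac{3}{2} \right)} + 11 \log{\left(u + 2 \right)}] = \frac{8 u + 5}{2 u^{2} + 7 u + 6}, which equals f(u).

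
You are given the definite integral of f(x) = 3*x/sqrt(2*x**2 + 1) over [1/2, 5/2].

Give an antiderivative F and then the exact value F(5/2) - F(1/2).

Antiderivative: F(x) = 3*sqrt(2*x**2 + 1)/2; value = 3*sqrt(6)/2

f matches the chain-rule pattern g'(h)*h' with inner function h(x) = 2*x**2 + 1; substituting u = h(x) collapses the integral.
F(x) = 3*sqrt(2*x**2 + 1)/2 is an antiderivative of f.
Check: d/dx[3*sqrt(2*x**2 + 1)/2] = 3*x/sqrt(2*x**2 + 1) = f(x).
F(5/2) = 9*sqrt(6)/4; F(1/2) = 3*sqrt(6)/4.
Integral = F(5/2) - F(1/2) = 3*sqrt(6)/2.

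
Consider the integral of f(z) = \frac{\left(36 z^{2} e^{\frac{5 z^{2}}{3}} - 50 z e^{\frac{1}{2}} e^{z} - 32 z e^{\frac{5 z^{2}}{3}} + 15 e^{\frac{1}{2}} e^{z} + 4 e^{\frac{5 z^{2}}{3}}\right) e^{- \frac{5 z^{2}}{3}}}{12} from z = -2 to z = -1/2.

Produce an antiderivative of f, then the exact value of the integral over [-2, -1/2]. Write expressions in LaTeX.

Antiderivative: F(z) = \frac{12 z^{3} - 16 z^{2} + 4 z + 15 e^{\frac{1}{2}} e^{z} e^{- \frac{5 z^{2}}{3}}}{12}; value = - \frac{5}{4 e^{\frac{49}{6}}} + \frac{5}{4 e^{\frac{5}{12}}} + \frac{107}{8}

Since d/dz undoes antidifferentiation here, F'(z) = f(z) is required of F(z).
F(z) = \frac{12 z^{3} - 16 z^{2} + 4 z + 15 e^{\frac{1}{2}} e^{z} e^{- \frac{5 z^{2}}{3}}}{12} is an antiderivative of f.
Check: d/dz[\frac{12 z^{3} - 16 z^{2} + 4 z + 15 e^{\frac{1}{2}} e^{z} e^{- \frac{5 z^{2}}{3}}}{12}] = \frac{\left(36 z^{2} e^{\frac{5 z^{2}}{3}} - 50 z e^{\frac{1}{2}} e^{z} - 32 z e^{\frac{5 z^{2}}{3}} + 15 e^{\frac{1}{2}} e^{z} + 4 e^{\frac{5 z^{2}}{3}}\right) e^{- \frac{5 z^{2}}{3}}}{12} = f(z).
F(-1/2) = - \frac{5}{8} + \frac{5}{4 e^{\frac{5}{12}}}; F(-2) = -14 + \frac{5}{4 e^{\frac{49}{6}}}.
Integral = F(-1/2) - F(-2) = - \frac{5}{4 e^{\frac{49}{6}}} + \frac{5}{4 e^{\frac{5}{12}}} + \frac{107}{8}.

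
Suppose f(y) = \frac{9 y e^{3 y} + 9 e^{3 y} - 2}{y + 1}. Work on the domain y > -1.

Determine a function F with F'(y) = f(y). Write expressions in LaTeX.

An antiderivative is F(y) = 3 e^{3 y} - 2 \log{\left(2 y + 2 \right)}.

A first test for any F(y): its y-derivative must equal f(y) identically.
Check: d/dy[3 e^{3 y} - 2 \log{\left(2 y + 2 \right)}] = \frac{9 y e^{3 y} + 9 e^{3 y} - 2}{y + 1} = f(y).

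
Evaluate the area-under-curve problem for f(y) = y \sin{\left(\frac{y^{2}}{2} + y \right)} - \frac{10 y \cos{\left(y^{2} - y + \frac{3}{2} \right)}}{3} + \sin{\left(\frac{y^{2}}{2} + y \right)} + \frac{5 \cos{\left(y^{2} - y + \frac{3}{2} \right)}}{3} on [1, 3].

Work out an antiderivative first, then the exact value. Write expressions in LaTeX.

Antiderivative: F(y) = - \frac{5 \sin{\left(y^{2} - y + \frac{3}{2} \right)}}{3} - \cos{\left(\frac{y^{2}}{2} + y \right)}; value = - \frac{5 \sin{\left(\frac{15}{2} \right)}}{3} - \cos{\left(\frac{15}{2} \right)} + \cos{\left(\frac{3}{2} \right)} + \frac{5 \sin{\left(\frac{3}{2} \right)}}{3}

The integrand splits into summands that can be handled one at a time.
F(y) = - \frac{5 \sin{\left(y^{2} - y + \frac{3}{2} \right)}}{3} - \cos{\left(\frac{y^{2}}{2} + y \right)} is an antiderivative of f.
Check: d/dy[- \frac{5 \sin{\left(y^{2} - y + \frac{3}{2} \right)}}{3} - \cos{\left(\frac{y^{2}}{2} + y \right)}] = y \sin{\left(\frac{y^{2}}{2} + y \right)} - \frac{10 y \cos{\left(y^{2} - y + \frac{3}{2} \right)}}{3} + \sin{\left(\frac{y^{2}}{2} + y \right)} + \frac{5 \cos{\left(y^{2} - y + \frac{3}{2} \right)}}{3} = f(y).
F(3) = - \frac{5 \sin{\left(\frac{15}{2} \right)}}{3} - \cos{\left(\frac{15}{2} \right)}; F(1) = - \frac{5 \sin{\left(\frac{3}{2} \right)}}{3} - \cos{\left(\frac{3}{2} \right)}.
Integral = F(3) - F(1) = - \frac{5 \sin{\left(\frac{15}{2} \right)}}{3} - \cos{\left(\frac{15}{2} \right)} + \cos{\left(\frac{3}{2} \right)} + \frac{5 \sin{\left(\frac{3}{2} \right)}}{3}.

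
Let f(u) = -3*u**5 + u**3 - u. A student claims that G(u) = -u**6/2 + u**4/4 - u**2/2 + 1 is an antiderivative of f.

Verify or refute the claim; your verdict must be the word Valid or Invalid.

Valid - differentiating G returns exactly f.

d/du[G] = -3*u**5 + u**3 - u
This equals f(u) exactly, so the claim holds.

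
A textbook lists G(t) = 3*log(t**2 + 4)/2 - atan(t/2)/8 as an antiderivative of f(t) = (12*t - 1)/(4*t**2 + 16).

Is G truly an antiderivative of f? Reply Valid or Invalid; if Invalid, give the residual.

d/dt[G] = (12*t - 1)/(4*t**2 + 16)
This equals f(t) exactly, so the claim holds.

Valid - the claim checks out under differentiation.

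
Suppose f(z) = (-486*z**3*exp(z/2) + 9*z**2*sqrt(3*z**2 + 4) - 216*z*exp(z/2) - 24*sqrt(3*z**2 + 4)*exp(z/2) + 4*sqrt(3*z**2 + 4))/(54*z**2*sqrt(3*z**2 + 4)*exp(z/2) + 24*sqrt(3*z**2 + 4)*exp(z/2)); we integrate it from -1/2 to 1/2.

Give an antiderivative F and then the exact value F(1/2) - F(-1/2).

Antiderivative: F(z) = -3*sqrt(3*z**2 + 4) - 2*atan(3*z/2)/3 - exp(-z/2)/3; value = -4*atan(3/4)/3 - exp(-1/4)/3 + exp(1/4)/3

For F(z) to be correct the identity F'(z) - f(z) = 0 must hold.
F(z) = -3*sqrt(3*z**2 + 4) - 2*atan(3*z/2)/3 - exp(-z/2)/3 is an antiderivative of f.
Check: d/dz[-3*sqrt(3*z**2 + 4) - 2*atan(3*z/2)/3 - exp(-z/2)/3] = (-486*z**3*exp(z/2) + 9*z**2*sqrt(3*z**2 + 4) - 216*z*exp(z/2) - 24*sqrt(3*z**2 + 4)*exp(z/2) + 4*sqrt(3*z**2 + 4))/(54*z**2*sqrt(3*z**2 + 4)*exp(z/2) + 24*sqrt(3*z**2 + 4)*exp(z/2)) = f(z).
F(1/2) = -3*sqrt(19)/2 - 2*atan(3/4)/3 - exp(-1/4)/3; F(-1/2) = -3*sqrt(19)/2 - exp(1/4)/3 + 2*atan(3/4)/3.
Integral = F(1/2) - F(-1/2) = -4*atan(3/4)/3 - exp(-1/4)/3 + exp(1/4)/3.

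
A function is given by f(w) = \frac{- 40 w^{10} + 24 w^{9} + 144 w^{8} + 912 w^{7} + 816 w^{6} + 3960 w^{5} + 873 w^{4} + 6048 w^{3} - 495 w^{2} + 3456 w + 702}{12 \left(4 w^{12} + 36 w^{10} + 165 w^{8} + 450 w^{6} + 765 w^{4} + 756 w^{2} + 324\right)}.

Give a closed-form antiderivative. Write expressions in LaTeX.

An antiderivative is F(w) = \frac{- \frac{3 w}{4} - \frac{4}{3}}{\frac{w^{4}}{3} + w^{2} + 2} + \frac{\frac{5 w}{3} - \frac{1}{2}}{2 w^{2} + 3}.

An antiderivative F(w) passes only if d/dw[F] lands on f(w) exactly.
Check: d/dw[\frac{- \frac{3 w}{4} - \frac{4}{3}}{\frac{w^{4}}{3} + w^{2} + 2} + \frac{\frac{5 w}{3} - \frac{1}{2}}{2 w^{2} + 3}] = \frac{- 40 w^{10} + 24 w^{9} + 144 w^{8} + 912 w^{7} + 816 w^{6} + 3960 w^{5} + 873 w^{4} + 6048 w^{3} - 495 w^{2} + 3456 w + 702}{48 w^{12} + 432 w^{10} + 1980 w^{8} + 5400 w^{6} + 9180 w^{4} + 9072 w^{2} + 3888}, which equals f(w).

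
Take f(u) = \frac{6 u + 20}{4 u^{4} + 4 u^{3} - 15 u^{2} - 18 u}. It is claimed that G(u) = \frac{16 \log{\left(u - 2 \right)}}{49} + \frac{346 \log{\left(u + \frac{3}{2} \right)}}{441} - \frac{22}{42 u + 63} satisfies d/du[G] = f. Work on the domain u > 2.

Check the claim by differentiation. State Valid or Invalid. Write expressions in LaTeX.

d/du[G] = \frac{40 u^{2} + 40 u - 96}{36 u^{3} + 36 u^{2} - 135 u - 162}
d/du[G] - f(u) = \frac{10}{9 u} != 0.

Invalid: d/du[G] - f = \frac{10}{9 u}, which is not 0.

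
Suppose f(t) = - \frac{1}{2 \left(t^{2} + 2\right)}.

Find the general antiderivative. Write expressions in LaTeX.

Whatever form F(t) takes, F'(t) = f(t) is non-negotiable.
Check: d/dt[- \frac{\sqrt{2} \operatorname{atan}{\left(\frac{\sqrt{2} t}{2} \right)}}{4}] = - \frac{1}{2 t^{2} + 4}, which equals f(t).

F(t) = - \frac{\sqrt{2} \operatorname{atan}{\left(\frac{\sqrt{2} t}{2} \right)}}{4} + C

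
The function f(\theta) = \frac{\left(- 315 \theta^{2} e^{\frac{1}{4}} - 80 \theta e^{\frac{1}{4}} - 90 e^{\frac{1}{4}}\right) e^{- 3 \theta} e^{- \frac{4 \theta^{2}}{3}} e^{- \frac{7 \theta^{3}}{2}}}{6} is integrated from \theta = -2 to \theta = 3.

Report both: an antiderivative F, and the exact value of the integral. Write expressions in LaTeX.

Antiderivative: F(\theta) = 5 e^{- 5 \theta^{3} - 4 \theta} e^{\frac{3 \theta^{3}}{2} - \frac{4 \theta^{2}}{3} + \theta + \frac{1}{4}}; value = - 5 e^{\frac{347}{12}} + \frac{5}{e^{\frac{461}{4}}}

f has the shape u'v + uv' for u = 5 e^{- 5 \theta^{3} - 4 \theta} and v = e^{\frac{3 \theta^{3}}{2} - \frac{4 \theta^{2}}{3} + \theta + \frac{1}{4}} — it is the derivative of the product u*v.
F(\theta) = 5 e^{- 5 \theta^{3} - 4 \theta} e^{\frac{3 \theta^{3}}{2} - \frac{4 \theta^{2}}{3} + \theta + \frac{1}{4}} is an antiderivative of f.
Check: d/d\theta[5 e^{- 5 \theta^{3} - 4 \theta} e^{\frac{3 \theta^{3}}{2} - \frac{4 \theta^{2}}{3} + \theta + \frac{1}{4}}] = \frac{\left(- 315 \theta^{2} e^{\frac{1}{4}} e^{- \frac{4 \theta^{2}}{3}} e^{\frac{3 \theta^{3}}{2}} - 80 \theta e^{\frac{1}{4}} e^{- \frac{4 \theta^{2}}{3}} e^{\frac{3 \theta^{3}}{2}} - 90 e^{\frac{1}{4}} e^{- \frac{4 \theta^{2}}{3}} e^{\frac{3 \theta^{3}}{2}}\right) e^{- 3 \theta} e^{- 5 \theta^{3}}}{6}, which equals f(\theta).
F(3) = \frac{5}{e^{\frac{461}{4}}}; F(-2) = 5 e^{\frac{347}{12}}.
Integral = F(3) - F(-2) = - 5 e^{\frac{347}{12}} + \frac{5}{e^{\frac{461}{4}}}.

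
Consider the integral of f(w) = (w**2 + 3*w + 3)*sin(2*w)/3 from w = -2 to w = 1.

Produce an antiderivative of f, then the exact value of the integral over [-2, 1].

A candidate is checked by its d/dw: the result must match f(w).
F(w) = (-2*w**2*cos(2*w) + 2*w*sin(2*w) - 6*w*cos(2*w) + 3*sin(2*w) - 5*cos(2*w))/12 is an antiderivative of f.
Check: d/dw[(-2*w**2*cos(2*w) + 2*w*sin(2*w) - 6*w*cos(2*w) + 3*sin(2*w) - 5*cos(2*w))/12] = w**2*sin(2*w)/3 + w*sin(2*w) + sin(2*w), which equals f(w).
F(1) = 5*sin(2)/12 - 13*cos(2)/12; F(-2) = sin(4)/12 - cos(4)/12.
Integral = F(1) - F(-2) = cos(4)/12 - sin(4)/12 + 5*sin(2)/12 - 13*cos(2)/12.

Antiderivative: F(w) = (-2*w**2*cos(2*w) + 2*w*sin(2*w) - 6*w*cos(2*w) + 3*sin(2*w) - 5*cos(2*w))/12; value = cos(4)/12 - sin(4)/12 + 5*sin(2)/12 - 13*cos(2)/12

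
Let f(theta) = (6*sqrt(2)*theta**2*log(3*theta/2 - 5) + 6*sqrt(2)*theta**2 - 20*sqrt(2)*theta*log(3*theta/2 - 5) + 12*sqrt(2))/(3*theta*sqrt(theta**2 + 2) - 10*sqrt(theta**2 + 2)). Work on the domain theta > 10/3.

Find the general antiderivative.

Recognize the product-rule pattern: f = u'v + uv' with u = 2*sqrt(2*theta**2 + 4), v = log(3*theta/2 - 5), so integration by parts undoes it.
Check: d/dtheta[2*sqrt(2*theta**2 + 4)*log(3*theta/2 - 5)] = (6*sqrt(2)*theta**2*log(3*theta/2 - 5) + 6*sqrt(2)*theta**2 - 20*sqrt(2)*theta*log(3*theta/2 - 5) + 12*sqrt(2))/(3*theta*sqrt(theta**2 + 2) - 10*sqrt(theta**2 + 2)) = f(theta).

F(theta) = 2*sqrt(2*theta**2 + 4)*log(3*theta/2 - 5) + C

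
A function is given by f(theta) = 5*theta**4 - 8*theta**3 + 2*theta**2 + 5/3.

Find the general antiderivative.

F(theta) = (3*theta**5 - 6*theta**4 + 2*theta**3 + 5*theta + 3)/3 + C

Integrate term by term and add the pieces.
Check: d/dtheta[(3*theta**5 - 6*theta**4 + 2*theta**3 + 5*theta + 3)/3] = 5*theta**4 - 8*theta**3 + 2*theta**2 + 5/3 = f(theta).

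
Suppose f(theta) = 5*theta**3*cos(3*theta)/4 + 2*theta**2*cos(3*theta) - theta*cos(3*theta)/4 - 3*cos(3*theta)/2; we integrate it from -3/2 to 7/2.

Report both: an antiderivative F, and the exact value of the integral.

Integrate term by term and add the pieces.
F(theta) = 5*theta**3*sin(3*theta)/12 + 2*theta**2*sin(3*theta)/3 + 5*theta**2*cos(3*theta)/12 - 13*theta*sin(3*theta)/36 + 4*theta*cos(3*theta)/9 - 35*sin(3*theta)/54 - 13*cos(3*theta)/108 is an antiderivative of f.
Check: d/dtheta[5*theta**3*sin(3*theta)/12 + 2*theta**2*sin(3*theta)/3 + 5*theta**2*cos(3*theta)/12 - 13*theta*sin(3*theta)/36 + 4*theta*cos(3*theta)/9 - 35*sin(3*theta)/54 - 13*cos(3*theta)/108] = 5*theta**3*cos(3*theta)/4 + 2*theta**2*cos(3*theta) - theta*cos(3*theta)/4 - 3*cos(3*theta)/2 = f(theta).
F(7/2) = 20839*sin(21/2)/864 + 2825*cos(21/2)/432; F(-3/2) = 65*cos(9/2)/432 + 11*sin(9/2)/864.
Integral = F(7/2) - F(-3/2) = 20839*sin(21/2)/864 + 2825*cos(21/2)/432 - 11*sin(9/2)/864 - 65*cos(9/2)/432.

Antiderivative: F(theta) = 5*theta**3*sin(3*theta)/12 + 2*theta**2*sin(3*theta)/3 + 5*theta**2*cos(3*theta)/12 - 13*theta*sin(3*theta)/36 + 4*theta*cos(3*theta)/9 - 35*sin(3*theta)/54 - 13*cos(3*theta)/108; value = 20839*sin(21/2)/864 + 2825*cos(21/2)/432 - 11*sin(9/2)/864 - 65*cos(9/2)/432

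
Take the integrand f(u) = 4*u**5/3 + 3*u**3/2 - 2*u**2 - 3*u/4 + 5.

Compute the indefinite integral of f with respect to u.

F(u) = u*(16*u**5 + 27*u**3 - 48*u**2 - 27*u + 360)/72 + C

The integrand splits into summands that can be handled one at a time.
Check: d/du[u*(16*u**5 + 27*u**3 - 48*u**2 - 27*u + 360)/72] = 4*u**5/3 + 3*u**3/2 - 2*u**2 - 3*u/4 + 5 = f(u).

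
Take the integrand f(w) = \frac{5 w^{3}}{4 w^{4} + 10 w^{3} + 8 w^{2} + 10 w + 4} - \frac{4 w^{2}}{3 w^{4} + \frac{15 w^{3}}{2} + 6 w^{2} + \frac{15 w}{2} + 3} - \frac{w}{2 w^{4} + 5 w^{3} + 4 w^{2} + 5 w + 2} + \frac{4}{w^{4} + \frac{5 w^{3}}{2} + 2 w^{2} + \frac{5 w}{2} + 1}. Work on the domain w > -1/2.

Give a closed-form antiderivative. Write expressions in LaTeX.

An antiderivative is F(w) = \frac{361 \log{\left(w + \frac{1}{2} \right)} + 248 \log{\left(w + 2 \right)} - 192 \log{\left(w^{2} + 1 \right)} - 126 \operatorname{atan}{\left(w \right)}}{180}.

Factor the denominator (6 \left(w + 2\right) \left(2 w + 1\right) \left(w^{2} + 1\right)) and decompose: f = - \frac{64 w + 21}{30 \left(w^{2} + 1\right)} + \frac{361}{90 \left(2 w + 1\right)} + \frac{62}{45 \left(w + 2\right)}; each piece integrates to a log, atan, or power term.
Check: d/dw[\frac{361 \log{\left(w + \frac{1}{2} \right)} + 248 \log{\left(w + 2 \right)} - 192 \log{\left(w^{2} + 1 \right)} - 126 \operatorname{atan}{\left(w \right)}}{180}] = \frac{15 w^{3} - 16 w^{2} - 6 w + 48}{12 w^{4} + 30 w^{3} + 24 w^{2} + 30 w + 12}, which equals f(w).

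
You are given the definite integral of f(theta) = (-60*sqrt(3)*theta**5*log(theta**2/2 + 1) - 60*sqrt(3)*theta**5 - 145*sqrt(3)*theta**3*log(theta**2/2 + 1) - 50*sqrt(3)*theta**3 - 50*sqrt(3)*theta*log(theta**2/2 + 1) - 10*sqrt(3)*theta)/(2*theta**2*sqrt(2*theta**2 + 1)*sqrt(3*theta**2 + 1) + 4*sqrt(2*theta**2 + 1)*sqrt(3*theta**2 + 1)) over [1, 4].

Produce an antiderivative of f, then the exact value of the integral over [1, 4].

A candidate is checked by its d/dtheta: the result must match f(theta).
F(theta) = -5*sqrt(3)*sqrt(2*theta**2 + 1)*sqrt(3*theta**2 + 1)*log(theta**2/2 + 1)/2 is an antiderivative of f.
Check: d/dtheta[-5*sqrt(3)*sqrt(2*theta**2 + 1)*sqrt(3*theta**2 + 1)*log(theta**2/2 + 1)/2] = (-60*sqrt(3)*theta**5*log(theta**2/2 + 1) - 60*sqrt(3)*theta**5 - 145*sqrt(3)*theta**3*log(theta**2/2 + 1) - 50*sqrt(3)*theta**3 - 50*sqrt(3)*theta*log(theta**2/2 + 1) - 10*sqrt(3)*theta)/(2*theta**2*sqrt(2*theta**2 + 1)*sqrt(3*theta**2 + 1) + 4*sqrt(2*theta**2 + 1)*sqrt(3*theta**2 + 1)) = f(theta).
F(4) = -105*sqrt(11)*log(9)/2; F(1) = -15*log(3/2).
Integral = F(4) - F(1) = -105*sqrt(11)*log(9)/2 + 15*log(3/2).

Antiderivative: F(theta) = -5*sqrt(3)*sqrt(2*theta**2 + 1)*sqrt(3*theta**2 + 1)*log(theta**2/2 + 1)/2; value = -105*sqrt(11)*log(9)/2 + 15*log(3/2)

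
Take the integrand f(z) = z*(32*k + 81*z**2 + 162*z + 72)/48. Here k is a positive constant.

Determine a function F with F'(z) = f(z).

An antiderivative is F(z) = z**2*(64*k + 9*(-3*z - 4)**2)/192.

A candidate is checked by its d/dz: the result must match f(z).
Check: d/dz[z**2*(64*k + 9*(-3*z - 4)**2)/192] = 2*k*z/3 + 27*z**3/16 + 27*z**2/8 + 3*z/2, which equals f(z).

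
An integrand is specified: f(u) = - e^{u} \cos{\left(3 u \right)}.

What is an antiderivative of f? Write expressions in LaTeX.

Any candidate F(u) must reproduce f(u) exactly when differentiated.
Check: d/du[- \frac{3 e^{u} \sin{\left(3 u \right)}}{10} - \frac{e^{u} \cos{\left(3 u \right)}}{10}] = - e^{u} \cos{\left(3 u \right)} = f(u).

An antiderivative is F(u) = - \frac{3 e^{u} \sin{\left(3 u \right)}}{10} - \frac{e^{u} \cos{\left(3 u \right)}}{10}.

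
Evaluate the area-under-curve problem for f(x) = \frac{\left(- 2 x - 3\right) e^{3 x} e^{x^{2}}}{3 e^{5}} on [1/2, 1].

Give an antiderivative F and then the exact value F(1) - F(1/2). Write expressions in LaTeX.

The substitution u = x^{2} + 3 x - 5 works: f is exactly (dF/du)*(du/dx) for that inner function.
F(x) = - \frac{e^{x^{2} + 3 x - 5}}{3} is an antiderivative of f.
Check: d/dx[- \frac{e^{x^{2} + 3 x - 5}}{3}] = - \frac{2 x e^{3 x} e^{x^{2}}}{3 e^{5}} - \frac{e^{3 x} e^{x^{2}}}{e^{5}}, which equals f(x).
F(1) = - \frac{1}{3 e}; F(1/2) = - \frac{1}{3 e^{\frac{13}{4}}}.
Integral = F(1) - F(1/2) = - \frac{1}{3 e} + \frac{1}{3 e^{\frac{13}{4}}}.

Antiderivative: F(x) = - \frac{e^{x^{2} + 3 x - 5}}{3}; value = - \frac{1}{3 e} + \frac{1}{3 e^{\frac{13}{4}}}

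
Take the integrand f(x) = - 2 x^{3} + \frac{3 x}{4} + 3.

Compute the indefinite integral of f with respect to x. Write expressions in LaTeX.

F(x) = - \frac{x^{4}}{2} + \frac{3 x^{2}}{8} + 3 x + C

The integrand splits into summands that can be handled one at a time.
Check: d/dx[- \frac{x^{4}}{2} + \frac{3 x^{2}}{8} + 3 x] = - 2 x^{3} + \frac{3 x}{4} + 3 = f(x).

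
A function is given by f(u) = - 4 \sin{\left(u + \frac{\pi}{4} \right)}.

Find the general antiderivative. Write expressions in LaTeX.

Since d/du undoes antidifferentiation here, F'(u) = f(u) is required of F(u).
Check: d/du[4 \cos{\left(u + \frac{\pi}{4} \right)}] = - 4 \sin{\left(u + \frac{\pi}{4} \right)} = f(u).

F(u) = 4 \cos{\left(u + \frac{\pi}{4} \right)} + C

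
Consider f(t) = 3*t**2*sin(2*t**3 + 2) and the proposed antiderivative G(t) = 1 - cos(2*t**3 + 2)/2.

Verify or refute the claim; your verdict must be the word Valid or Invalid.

Valid - differentiating G returns exactly f.

d/dt[G] = 3*t**2*sin(2*t**3 + 2)
This equals f(t) exactly, so the claim holds.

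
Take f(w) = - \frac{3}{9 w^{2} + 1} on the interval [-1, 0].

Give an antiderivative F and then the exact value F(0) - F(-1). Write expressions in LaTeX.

Antiderivative: F(w) = - \operatorname{atan}{\left(3 w \right)}; value = - \operatorname{atan}{\left(3 \right)}

Since d/dw undoes antidifferentiation here, F'(w) = f(w) is required of F(w).
F(w) = - \operatorname{atan}{\left(3 w \right)} is an antiderivative of f.
Check: d/dw[- \operatorname{atan}{\left(3 w \right)}] = - \frac{3}{9 w^{2} + 1} = f(w).
F(0) = 0; F(-1) = \operatorname{atan}{\left(3 \right)}.
Integral = F(0) - F(-1) = - \operatorname{atan}{\left(3 \right)}.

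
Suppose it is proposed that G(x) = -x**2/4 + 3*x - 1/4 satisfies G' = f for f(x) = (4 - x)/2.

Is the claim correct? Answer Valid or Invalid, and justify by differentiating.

d/dx[G] = 3 - x/2
d/dx[G] - f(x) = 1 != 0.

Invalid: d/dx[G] - f = 1, which is not 0.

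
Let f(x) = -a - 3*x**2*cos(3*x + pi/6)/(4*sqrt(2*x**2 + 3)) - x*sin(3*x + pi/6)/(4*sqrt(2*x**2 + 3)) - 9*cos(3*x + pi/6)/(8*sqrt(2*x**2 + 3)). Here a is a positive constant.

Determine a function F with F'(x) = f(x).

Integrate term by term and add the pieces.
Check: d/dx[-a*x - sqrt(2*x**2 + 3)*sin(3*x + pi/6)/8] = (-8*a*sqrt(2*x**2 + 3) - 6*x**2*cos(3*x + pi/6) - 2*x*sin(3*x + pi/6) - 9*cos(3*x + pi/6))/(8*sqrt(2*x**2 + 3)), which equals f(x).

An antiderivative is F(x) = -a*x - sqrt(2*x**2 + 3)*sin(3*x + pi/6)/8.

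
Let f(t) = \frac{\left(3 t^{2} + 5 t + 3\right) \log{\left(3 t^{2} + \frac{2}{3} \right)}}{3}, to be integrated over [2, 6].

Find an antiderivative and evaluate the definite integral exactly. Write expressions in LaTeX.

Antiderivative: F(t) = - \frac{2 t^{3}}{9} - \frac{5 t^{2}}{6} - \frac{50 t}{27} + \left(\frac{t^{3}}{3} + \frac{5 t^{2}}{6} + t\right) \log{\left(3 t^{2} + \frac{2}{3} \right)} + \frac{5 \log{\left(t^{2} + \frac{2}{9} \right)}}{27} + \frac{50 \sqrt{2} \operatorname{atan}{\left(\frac{3 \sqrt{2} t}{2} \right)}}{81}; value = - \frac{2168}{27} - 8 \log{\left(\frac{38}{3} \right)} - \frac{50 \sqrt{2} \operatorname{atan}{\left(3 \sqrt{2} \right)}}{81} - \frac{5 \log{\left(\frac{38}{9} \right)}}{27} + \frac{5 \log{\left(\frac{326}{9} \right)}}{27} + \frac{50 \sqrt{2} \operatorname{atan}{\left(9 \sqrt{2} \right)}}{81} + 108 \log{\left(\frac{326}{3} \right)}

Any candidate F(t) must reproduce f(t) exactly when differentiated.
F(t) = - \frac{2 t^{3}}{9} - \frac{5 t^{2}}{6} - \frac{50 t}{27} + \left(\frac{t^{3}}{3} + \frac{5 t^{2}}{6} + t\right) \log{\left(3 t^{2} + \frac{2}{3} \right)} + \frac{5 \log{\left(t^{2} + \frac{2}{9} \right)}}{27} + \frac{50 \sqrt{2} \operatorname{atan}{\left(\frac{3 \sqrt{2} t}{2} \right)}}{81} is an antiderivative of f.
Check: d/dt[- \frac{2 t^{3}}{9} - \frac{5 t^{2}}{6} - \frac{50 t}{27} + \left(\frac{t^{3}}{3} + \frac{5 t^{2}}{6} + t\right) \log{\left(3 t^{2} + \frac{2}{3} \right)} + \frac{5 \log{\left(t^{2} + \frac{2}{9} \right)}}{27} + \frac{50 \sqrt{2} \operatorname{atan}{\left(\frac{3 \sqrt{2} t}{2} \right)}}{81}] = t^{2} \log{\left(3 t^{2} + \frac{2}{3} \right)} + \frac{5 t \log{\left(3 t^{2} + \frac{2}{3} \right)}}{3} + \log{\left(3 t^{2} + \frac{2}{3} \right)}, which equals f(t).
F(6) = - \frac{802}{9} + \frac{5 \log{\left(\frac{326}{9} \right)}}{27} + \frac{50 \sqrt{2} \operatorname{atan}{\left(9 \sqrt{2} \right)}}{81} + 108 \log{\left(\frac{326}{3} \right)}; F(2) = - \frac{238}{27} + \frac{5 \log{\left(\frac{38}{9} \right)}}{27} + \frac{50 \sqrt{2} \operatorname{atan}{\left(3 \sqrt{2} \right)}}{81} + 8 \log{\left(\frac{38}{3} \right)}.
Integral = F(6) - F(2) = - \frac{2168}{27} - 8 \log{\left(\frac{38}{3} \right)} - \frac{50 \sqrt{2} \operatorname{atan}{\left(3 \sqrt{2} \right)}}{81} - \frac{5 \log{\left(\frac{38}{9} \right)}}{27} + \frac{5 \log{\left(\frac{326}{9} \right)}}{27} + \frac{50 \sqrt{2} \operatorname{atan}{\left(9 \sqrt{2} \right)}}{81} + 108 \log{\left(\frac{326}{3} \right)}.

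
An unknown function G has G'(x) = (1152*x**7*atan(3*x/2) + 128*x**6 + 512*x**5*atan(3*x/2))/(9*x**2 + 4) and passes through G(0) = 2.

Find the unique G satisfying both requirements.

Recognize the product-rule pattern: G'(x) = u'v + uv' with u = 64*x**6/3, v = atan(3*x/2), so integration by parts undoes it.
A general antiderivative is 64*x**6*atan(3*x/2)/3 + C.
The condition gives C = 2 - (0) = 2.
So G(x) = 64*x**6*atan(3*x/2)/3 + 2.
Check: d/dx[64*x**6*atan(3*x/2)/3 + 2] = (1152*x**7*atan(3*x/2) + 128*x**6 + 512*x**5*atan(3*x/2))/(9*x**2 + 4) = G'(x).

G(x) = 64*x**6*atan(3*x/2)/3 + 2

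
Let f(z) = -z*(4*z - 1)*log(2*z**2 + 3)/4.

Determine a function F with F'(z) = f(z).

Differentiate the proposed F(z) back; it has to land on f(z) exactly.
Check: d/dz[2*z**3/9 - z**2/8 - z + (-z**3/3 + z**2/8)*log(2*z**2 + 3) + 3*log(z**2 + 3/2)/16 + sqrt(6)*atan(sqrt(6)*z/3)/2] = -z**2*log(2*z**2 + 3) + z*log(2*z**2 + 3)/4, which equals f(z).

An antiderivative is F(z) = 2*z**3/9 - z**2/8 - z + (-z**3/3 + z**2/8)*log(2*z**2 + 3) + 3*log(z**2 + 3/2)/16 + sqrt(6)*atan(sqrt(6)*z/3)/2.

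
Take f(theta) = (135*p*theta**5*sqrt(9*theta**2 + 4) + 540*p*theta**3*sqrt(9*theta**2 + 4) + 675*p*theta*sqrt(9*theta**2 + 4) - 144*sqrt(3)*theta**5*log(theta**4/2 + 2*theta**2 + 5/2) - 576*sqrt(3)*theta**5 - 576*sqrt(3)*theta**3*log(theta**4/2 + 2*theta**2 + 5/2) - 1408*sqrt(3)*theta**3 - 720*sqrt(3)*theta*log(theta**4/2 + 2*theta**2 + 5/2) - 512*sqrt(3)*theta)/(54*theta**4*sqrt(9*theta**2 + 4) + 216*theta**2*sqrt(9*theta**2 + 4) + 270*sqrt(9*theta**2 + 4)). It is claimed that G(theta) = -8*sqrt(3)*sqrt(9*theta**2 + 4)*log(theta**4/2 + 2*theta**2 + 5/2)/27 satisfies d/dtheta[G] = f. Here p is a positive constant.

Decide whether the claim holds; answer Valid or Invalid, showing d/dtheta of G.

Invalid: d/dtheta[G] - f = -5*p*theta/2, which is not 0.

d/dtheta[G] = (-72*sqrt(3)*theta**5*log(theta**4/2 + 2*theta**2 + 5/2) - 288*sqrt(3)*theta**5 - 288*sqrt(3)*theta**3*log(theta**4/2 + 2*theta**2 + 5/2) - 704*sqrt(3)*theta**3 - 360*sqrt(3)*theta*log(theta**4/2 + 2*theta**2 + 5/2) - 256*sqrt(3)*theta)/(27*theta**4*sqrt(9*theta**2 + 4) + 108*theta**2*sqrt(9*theta**2 + 4) + 135*sqrt(9*theta**2 + 4))
d/dtheta[G] - f(theta) = -5*p*theta/2 != 0.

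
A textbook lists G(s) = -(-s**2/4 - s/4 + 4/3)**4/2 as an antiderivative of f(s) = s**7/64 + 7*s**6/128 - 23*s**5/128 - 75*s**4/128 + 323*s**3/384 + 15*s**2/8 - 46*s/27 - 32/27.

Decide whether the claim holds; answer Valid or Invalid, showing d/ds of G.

Invalid: d/ds[G] - f = -s**7/32 - 7*s**6/64 + 23*s**5/64 + 75*s**4/64 - 323*s**3/192 - 15*s**2/4 + 92*s/27 + 64/27, which is not 0.

d/ds[G] = -s**7/64 - 7*s**6/128 + 23*s**5/128 + 75*s**4/128 - 323*s**3/384 - 15*s**2/8 + 46*s/27 + 32/27
d/ds[G] - f(s) = -s**7/32 - 7*s**6/64 + 23*s**5/64 + 75*s**4/64 - 323*s**3/192 - 15*s**2/4 + 92*s/27 + 64/27 != 0.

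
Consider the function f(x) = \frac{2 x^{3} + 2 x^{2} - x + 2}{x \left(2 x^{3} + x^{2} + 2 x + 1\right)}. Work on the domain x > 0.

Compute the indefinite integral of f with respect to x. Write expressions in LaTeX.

The denominator factors as x \left(2 x + 1\right) \left(x^{2} + 1\right); partial fractions split f into directly integrable pieces: \frac{3 \left(2 x - 1\right)}{5 \left(x^{2} + 1\right)} - \frac{22}{5 \left(2 x + 1\right)} + \frac{2}{x}.
Check: d/dx[2 \log{\left(x \right)} - \frac{11 \log{\left(x + \frac{1}{2} \right)}}{5} + \frac{3 \log{\left(x^{2} + 1 \right)}}{5} - \frac{3 \operatorname{atan}{\left(x \right)}}{5}] = \frac{2 x^{3} + 2 x^{2} - x + 2}{2 x^{4} + x^{3} + 2 x^{2} + x}, which equals f(x).

F(x) = 2 \log{\left(x \right)} - \frac{11 \log{\left(x + \frac{1}{2} \right)}}{5} + \frac{3 \log{\left(x^{2} + 1 \right)}}{5} - \frac{3 \operatorname{atan}{\left(x \right)}}{5} + C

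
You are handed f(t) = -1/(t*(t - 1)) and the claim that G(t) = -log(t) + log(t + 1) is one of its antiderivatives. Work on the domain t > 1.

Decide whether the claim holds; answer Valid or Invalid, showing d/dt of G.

Invalid: d/dt[G] - f = 2/(t**3 - t), which is not 0.

d/dt[G] = -1/(t**2 + t)
d/dt[G] - f(t) = 2/(t**3 - t) != 0.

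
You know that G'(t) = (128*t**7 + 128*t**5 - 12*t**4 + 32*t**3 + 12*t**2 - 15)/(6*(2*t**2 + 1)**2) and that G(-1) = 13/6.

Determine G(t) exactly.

Differentiate the proposed G(t) back; it has to land on the given G'(t).
A general antiderivative is 4*t**4/3 - t/2 - 4*t/(4*t**2 + 2) - 1/3 + C.
The condition gives C = 13/6 - (13/6) = 0.
So G(t) = 4*t**4/3 - t/2 - 4*t/(4*t**2 + 2) - 1/3.
Check: d/dt[4*t**4/3 - t/2 - 4*t/(4*t**2 + 2) - 1/3] = (128*t**7 + 128*t**5 - 12*t**4 + 32*t**3 + 12*t**2 - 15)/(24*t**4 + 24*t**2 + 6), which equals G'(t).

G(t) = 4*t**4/3 - t/2 - 4*t/(4*t**2 + 2) - 1/3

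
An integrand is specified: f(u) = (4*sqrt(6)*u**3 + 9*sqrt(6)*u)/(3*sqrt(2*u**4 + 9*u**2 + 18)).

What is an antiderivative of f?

The substitution w = u**4/3 + 3*u**2/2 + 3 works: f is exactly (dF/dw)*(dw/du) for that inner function.
Check: d/du[2*sqrt(u**4/3 + 3*u**2/2 + 3)] = (4*sqrt(6)*u**3 + 9*sqrt(6)*u)/(3*sqrt(2*u**4 + 9*u**2 + 18)) = f(u).

An antiderivative is F(u) = 2*sqrt(u**4/3 + 3*u**2/2 + 3).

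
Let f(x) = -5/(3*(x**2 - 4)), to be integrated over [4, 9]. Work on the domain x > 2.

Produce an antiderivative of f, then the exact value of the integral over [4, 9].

Antiderivative: F(x) = -5*log(x - 2)/12 + 5*log(x + 2)/12; value = -5*log(7)/12 - 5*log(6)/12 + 5*log(2)/12 + 5*log(11)/12

Factor the denominator (3*(x - 2)*(x + 2)) and decompose: f = 5/(12*(x + 2)) - 5/(12*(x - 2)); each piece integrates to a log, atan, or power term.
F(x) = -5*log(x - 2)/12 + 5*log(x + 2)/12 is an antiderivative of f.
Check: d/dx[-5*log(x - 2)/12 + 5*log(x + 2)/12] = -5/(3*x**2 - 12), which equals f(x).
F(9) = -5*log(7)/12 + 5*log(11)/12; F(4) = -5*log(2)/12 + 5*log(6)/12.
Integral = F(9) - F(4) = -5*log(7)/12 - 5*log(6)/12 + 5*log(2)/12 + 5*log(11)/12.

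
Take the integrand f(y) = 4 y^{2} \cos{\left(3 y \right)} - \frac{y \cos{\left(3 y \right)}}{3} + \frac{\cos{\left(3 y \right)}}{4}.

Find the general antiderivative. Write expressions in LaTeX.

F(y) = \frac{4 y^{2} \sin{\left(3 y \right)}}{3} - \frac{y \sin{\left(3 y \right)}}{9} + \frac{8 y \cos{\left(3 y \right)}}{9} - \frac{23 \sin{\left(3 y \right)}}{108} - \frac{\cos{\left(3 y \right)}}{27} + C

The integrand splits into summands that can be handled one at a time.
Check: d/dy[\frac{4 y^{2} \sin{\left(3 y \right)}}{3} - \frac{y \sin{\left(3 y \right)}}{9} + \frac{8 y \cos{\left(3 y \right)}}{9} - \frac{23 \sin{\left(3 y \right)}}{108} - \frac{\cos{\left(3 y \right)}}{27}] = 4 y^{2} \cos{\left(3 y \right)} - \frac{y \cos{\left(3 y \right)}}{3} + \frac{\cos{\left(3 y \right)}}{4} = f(y).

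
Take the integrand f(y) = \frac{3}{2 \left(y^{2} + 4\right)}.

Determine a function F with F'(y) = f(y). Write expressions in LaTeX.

An antiderivative F(y) passes only if d/dy[F] lands on f(y) exactly.
Check: d/dy[\frac{3 \operatorname{atan}{\left(\frac{y}{2} \right)}}{4}] = \frac{3}{2 y^{2} + 8}, which equals f(y).

An antiderivative is F(y) = \frac{3 \operatorname{atan}{\left(\frac{y}{2} \right)}}{4}.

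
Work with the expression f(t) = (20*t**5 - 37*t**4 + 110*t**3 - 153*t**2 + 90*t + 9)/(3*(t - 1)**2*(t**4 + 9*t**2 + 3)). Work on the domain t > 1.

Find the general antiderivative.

A candidate is checked by its d/dt: the result must match f(t).
Check: d/dt[5*log(t**4/3 + 3*t**2 + 1)/3 - 1/(t - 1)] = (20*t**5 - 37*t**4 + 110*t**3 - 153*t**2 + 90*t + 9)/(3*t**6 - 6*t**5 + 30*t**4 - 54*t**3 + 36*t**2 - 18*t + 9), which equals f(t).

F(t) = 5*log(t**4/3 + 3*t**2 + 1)/3 - 1/(t - 1) + C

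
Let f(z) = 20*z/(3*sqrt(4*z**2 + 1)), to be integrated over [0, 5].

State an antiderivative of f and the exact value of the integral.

Antiderivative: F(z) = 5*sqrt(4*z**2 + 1)/3; value = -5/3 + 5*sqrt(101)/3

The substitution u = 4*z**2 + 1 works: f is exactly (dF/du)*(du/dz) for that inner function.
F(z) = 5*sqrt(4*z**2 + 1)/3 is an antiderivative of f.
Check: d/dz[5*sqrt(4*z**2 + 1)/3] = 20*z/(3*sqrt(4*z**2 + 1)) = f(z).
F(5) = 5*sqrt(101)/3; F(0) = 5/3.
Integral = F(5) - F(0) = -5/3 + 5*sqrt(101)/3.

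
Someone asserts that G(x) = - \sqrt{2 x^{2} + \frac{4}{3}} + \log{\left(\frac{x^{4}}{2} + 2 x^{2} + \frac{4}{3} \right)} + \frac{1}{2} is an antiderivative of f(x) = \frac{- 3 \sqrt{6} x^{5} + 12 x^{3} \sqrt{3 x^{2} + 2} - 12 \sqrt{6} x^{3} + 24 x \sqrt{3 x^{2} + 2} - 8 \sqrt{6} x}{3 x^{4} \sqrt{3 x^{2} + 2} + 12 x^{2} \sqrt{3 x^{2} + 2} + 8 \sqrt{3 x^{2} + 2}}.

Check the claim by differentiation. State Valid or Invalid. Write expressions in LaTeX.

Valid - the claim checks out under differentiation.

d/dx[G] = \frac{- 3 \sqrt{6} x^{5} + 12 x^{3} \sqrt{3 x^{2} + 2} - 12 \sqrt{6} x^{3} + 24 x \sqrt{3 x^{2} + 2} - 8 \sqrt{6} x}{3 x^{4} \sqrt{3 x^{2} + 2} + 12 x^{2} \sqrt{3 x^{2} + 2} + 8 \sqrt{3 x^{2} + 2}}
This equals f(x) exactly, so the claim holds.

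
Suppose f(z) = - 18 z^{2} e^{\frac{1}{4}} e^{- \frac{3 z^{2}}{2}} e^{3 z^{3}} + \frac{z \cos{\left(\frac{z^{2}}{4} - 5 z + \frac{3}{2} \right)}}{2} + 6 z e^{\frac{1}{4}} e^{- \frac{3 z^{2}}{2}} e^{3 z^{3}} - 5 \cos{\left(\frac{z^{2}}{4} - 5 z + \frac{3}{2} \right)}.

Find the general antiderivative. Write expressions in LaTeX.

F(z) = \sin{\left(\frac{z^{2}}{4} - 5 z + \frac{3}{2} \right)} - 2 e^{\frac{1}{4}} e^{- \frac{3 z^{2}}{2}} e^{3 z^{3}} + C

The integrand splits into summands that can be handled one at a time.
Check: d/dz[\sin{\left(\frac{z^{2}}{4} - 5 z + \frac{3}{2} \right)} - 2 e^{\frac{1}{4}} e^{- \frac{3 z^{2}}{2}} e^{3 z^{3}}] = \frac{\left(- 36 z^{2} e^{\frac{1}{4}} e^{3 z^{3}} + z e^{\frac{3 z^{2}}{2}} \cos{\left(\frac{z^{2}}{4} - 5 z + \frac{3}{2} \right)} + 12 z e^{\frac{1}{4}} e^{3 z^{3}} - 10 e^{\frac{3 z^{2}}{2}} \cos{\left(\frac{z^{2}}{4} - 5 z + \frac{3}{2} \right)}\right) e^{- \frac{3 z^{2}}{2}}}{2}, which equals f(z).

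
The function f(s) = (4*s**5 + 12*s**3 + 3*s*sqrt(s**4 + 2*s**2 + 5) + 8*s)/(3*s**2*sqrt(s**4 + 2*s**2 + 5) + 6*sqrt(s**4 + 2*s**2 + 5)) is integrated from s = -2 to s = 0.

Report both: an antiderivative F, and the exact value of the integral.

Recover f(s) by differentiating a candidate F(s); any mismatch rules it out.
F(s) = (4*sqrt(s**4 + 2*s**2 + 5) + 3*log(s**2/2 + 1))/6 is an antiderivative of f.
Check: d/ds[(4*sqrt(s**4 + 2*s**2 + 5) + 3*log(s**2/2 + 1))/6] = (4*s**5 + 12*s**3 + 3*s*sqrt(s**4 + 2*s**2 + 5) + 8*s)/(3*s**2*sqrt(s**4 + 2*s**2 + 5) + 6*sqrt(s**4 + 2*s**2 + 5)) = f(s).
F(0) = 2*sqrt(5)/3; F(-2) = log(3)/2 + 2*sqrt(29)/3.
Integral = F(0) - F(-2) = -2*sqrt(29)/3 - log(3)/2 + 2*sqrt(5)/3.

Antiderivative: F(s) = (4*sqrt(s**4 + 2*s**2 + 5) + 3*log(s**2/2 + 1))/6; value = -2*sqrt(29)/3 - log(3)/2 + 2*sqrt(5)/3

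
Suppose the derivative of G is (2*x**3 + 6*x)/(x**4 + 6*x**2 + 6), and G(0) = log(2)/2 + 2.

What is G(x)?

G(x) = (log(x**4/3 + 2*x**2 + 2) + 4)/2

G'(x) matches the chain-rule pattern g'(h)*h' with inner function h(x) = x**4/3 + 2*x**2 + 2; substituting u = h(x) collapses the integral.
A general antiderivative is log(x**4/3 + 2*x**2 + 2)/2 + C.
The condition gives C = log(2)/2 + 2 - (log(2)/2) = 2.
So G(x) = (log(x**4/3 + 2*x**2 + 2) + 4)/2.
Check: d/dx[(log(x**4/3 + 2*x**2 + 2) + 4)/2] = (2*x**3 + 6*x)/(x**4 + 6*x**2 + 6) = G'(x).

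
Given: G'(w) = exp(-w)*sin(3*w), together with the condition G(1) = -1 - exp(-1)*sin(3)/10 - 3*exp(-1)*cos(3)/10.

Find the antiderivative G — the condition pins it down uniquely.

G(w) = (-10*exp(w) - sin(3*w) - 3*cos(3*w))*exp(-w)/10

Check a candidate G(w) by differentiating: d/dw[G] must match the given G'(w).
A general antiderivative is -exp(-w)*sin(3*w)/10 - 3*exp(-w)*cos(3*w)/10 + C.
The condition gives C = -1 - exp(-1)*sin(3)/10 - 3*exp(-1)*cos(3)/10 - (-exp(-1)*sin(3)/10 - 3*exp(-1)*cos(3)/10) = -1.
So G(w) = (-10*exp(w) - sin(3*w) - 3*cos(3*w))*exp(-w)/10.
Check: d/dw[(-10*exp(w) - sin(3*w) - 3*cos(3*w))*exp(-w)/10] = exp(-w)*sin(3*w) = G'(w).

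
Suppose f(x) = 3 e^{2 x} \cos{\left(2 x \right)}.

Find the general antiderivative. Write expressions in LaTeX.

Recover f(x) by differentiating a candidate F(x); any mismatch rules it out.
Check: d/dx[\frac{3 e^{2 x} \sin{\left(2 x \right)}}{4} + \frac{3 e^{2 x} \cos{\left(2 x \right)}}{4}] = 3 e^{2 x} \cos{\left(2 x \right)} = f(x).

F(x) = \frac{3 e^{2 x} \sin{\left(2 x \right)}}{4} + \frac{3 e^{2 x} \cos{\left(2 x \right)}}{4} + C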